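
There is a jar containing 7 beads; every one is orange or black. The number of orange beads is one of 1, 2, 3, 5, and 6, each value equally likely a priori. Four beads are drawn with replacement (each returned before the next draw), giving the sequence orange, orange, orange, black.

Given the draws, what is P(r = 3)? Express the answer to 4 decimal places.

The likelihood of the observed sequence under each hypothesis: P(data | r = 1) = (1/7)(1/7)(1/7)(6/7) = 0.002499; P(data | r = 2) = (2/7)(2/7)(2/7)(5/7) = 0.01666; P(data | r = 3) = (3/7)(3/7)(3/7)(4/7) = 0.044981; P(data | r = 5) = (5/7)(5/7)(5/7)(2/7) = 0.10412; P(data | r = 6) = (6/7)(6/7)(6/7)(1/7) = 0.089963.
The prior-weighted likelihoods are 1/5 · 0.002499 = 0.00049979, 1/5 · 0.01666 = 0.0033319, 1/5 · 0.044981 = 0.0089963, 1/5 · 0.10412 = 0.020825, 1/5 · 0.089963 = 0.017993; these sum to 0.051645.
By Bayes' rule, P(r = 3 | data) = (0.0089963) / (0.051645) = 0.17419.

0.1742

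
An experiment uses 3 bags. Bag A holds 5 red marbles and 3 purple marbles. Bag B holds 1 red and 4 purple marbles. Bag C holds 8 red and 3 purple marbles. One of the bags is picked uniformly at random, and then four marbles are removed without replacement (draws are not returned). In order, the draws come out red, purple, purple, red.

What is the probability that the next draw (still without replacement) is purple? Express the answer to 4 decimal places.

Compute the likelihood of the observed sequence for each case: P(data | bag A) = (5/8)(3/7)(2/6)(4/5) = 0.071429; P(data | bag B) = (1/5)(4/4)(3/3)(0/2) = 0; P(data | bag C) = (8/11)(3/10)(2/9)(7/8) = 0.042424.
Multiplying each by its prior: 1/3 · 0.071429 = 0.02381, 1/3 · 0 = 0, 1/3 · 0.042424 = 0.014141; summing to 0.037951.
The posterior is then P(bag A | data) = 0.62738, P(bag B | data) = 0, P(bag C | data) = 0.37262.
So P(purple next | data) = Σ P(purple next | H) P(H | data) = (1/4)(0.62738) + (1/7)(0.37262) = 0.21008.

0.2101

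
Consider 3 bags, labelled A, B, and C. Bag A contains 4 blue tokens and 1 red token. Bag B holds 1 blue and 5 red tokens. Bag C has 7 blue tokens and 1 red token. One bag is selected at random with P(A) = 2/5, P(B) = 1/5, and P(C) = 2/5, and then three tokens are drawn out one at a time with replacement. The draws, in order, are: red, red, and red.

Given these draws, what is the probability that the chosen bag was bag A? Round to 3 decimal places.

Under each hypothesis, the probability of the observed sequence is: P(data | bag A) = (1/5)(1/5)(1/5) = 0.008; P(data | bag B) = (5/6)(5/6)(5/6) = 0.5787; P(data | bag C) = (1/8)(1/8)(1/8) = 0.0019531.
The prior-weighted likelihoods are 2/5 · 0.008 = 0.0032, 1/5 · 0.5787 = 0.11574, 2/5 · 0.0019531 = 0.00078125; with total 0.11972.
So P(bag A | data) = (0.0032) / (0.11972) = 0.026729.

0.027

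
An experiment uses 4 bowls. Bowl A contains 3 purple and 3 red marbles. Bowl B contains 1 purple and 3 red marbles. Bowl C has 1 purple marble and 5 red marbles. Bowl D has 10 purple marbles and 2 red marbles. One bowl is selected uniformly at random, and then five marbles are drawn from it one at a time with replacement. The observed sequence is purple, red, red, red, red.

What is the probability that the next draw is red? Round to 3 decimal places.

0.742

For each hypothesis, P(data | H) works out to: P(data | bowl A) = (3/6)(3/6)(3/6)(3/6)(3/6) = 0.03125; P(data | bowl B) = (1/4)(3/4)(3/4)(3/4)(3/4) = 0.079102; P(data | bowl C) = (1/6)(5/6)(5/6)(5/6)(5/6) = 0.080376; P(data | bowl D) = (10/12)(2/12)(2/12)(2/12)(2/12) = 0.000643.
Multiplying each by its prior: 1/4 · 0.03125 = 0.0078125, 1/4 · 0.079102 = 0.019775, 1/4 · 0.080376 = 0.020094, 1/4 · 0.000643 = 0.00016075; with total 0.047843.
The posterior is then P(bowl A | data) = 0.1633, P(bowl B | data) = 0.41334, P(bowl C | data) = 0.42, P(bowl D | data) = 0.00336.
So P(red next | data) = Σ P(red next | H) P(H | data) = (1/2)(0.1633) + (3/4)(0.41334) + (5/6)(0.42) + (1/6)(0.00336) = 0.74222.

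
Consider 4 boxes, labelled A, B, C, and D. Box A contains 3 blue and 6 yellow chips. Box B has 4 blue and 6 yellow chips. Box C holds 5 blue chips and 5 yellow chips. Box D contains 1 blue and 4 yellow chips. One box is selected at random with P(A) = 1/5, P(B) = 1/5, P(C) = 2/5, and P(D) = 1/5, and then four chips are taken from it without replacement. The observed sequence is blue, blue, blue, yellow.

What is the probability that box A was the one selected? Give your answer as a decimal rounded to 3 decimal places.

0.075

For each hypothesis, P(data | H) works out to: P(data | box A) = (3/9)(2/8)(1/7)(6/6) = 0.011905; P(data | box B) = (4/10)(3/9)(2/8)(6/7) = 0.028571; P(data | box C) = (5/10)(4/9)(3/8)(5/7) = 0.059524; P(data | box D) = (1/5)(0/4) = 0.
The prior-weighted likelihoods are 1/5 · 0.011905 = 0.002381, 1/5 · 0.028571 = 0.0057143, 2/5 · 0.059524 = 0.02381, 1/5 · 0 = 0; summing to 0.031905.
By Bayes' rule, P(box A | data) = (0.002381) / (0.031905) = 0.074627.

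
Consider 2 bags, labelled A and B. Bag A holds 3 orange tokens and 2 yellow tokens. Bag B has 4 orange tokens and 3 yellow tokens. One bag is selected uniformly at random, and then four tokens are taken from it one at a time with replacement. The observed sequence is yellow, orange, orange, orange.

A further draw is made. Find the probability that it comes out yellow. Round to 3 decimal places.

Compute the likelihood of the observed sequence for each case: P(data | bag A) = (2/5)(3/5)(3/5)(3/5) = 0.0864; P(data | bag B) = (3/7)(4/7)(4/7)(4/7) = 0.079967.
Weighting by the prior gives 1/2 · 0.0864 = 0.0432, 1/2 · 0.079967 = 0.039983; with total 0.083183.
Normalising, the posterior is P(bag A | data) = 0.51933, P(bag B | data) = 0.48067.
The predictive probability is P(yellow next | data) = (2/5)(0.51933) + (3/7)(0.48067) = 0.41373.

0.414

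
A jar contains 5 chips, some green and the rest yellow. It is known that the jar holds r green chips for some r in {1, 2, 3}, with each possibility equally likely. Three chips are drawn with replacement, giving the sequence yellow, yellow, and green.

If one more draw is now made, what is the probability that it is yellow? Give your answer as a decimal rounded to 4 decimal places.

Under each hypothesis, the probability of the observed sequence is: P(data | r = 1) = (4/5)(4/5)(1/5) = 16/125; P(data | r = 2) = (3/5)(3/5)(2/5) = 18/125; P(data | r = 3) = (2/5)(2/5)(3/5) = 12/125.
Weighting by the prior gives 1/3 · 16/125 = 16/375, 1/3 · 18/125 = 6/125, 1/3 · 12/125 = 4/125; with total 46/375.
Dividing through by the total gives posterior P(r = 1 | data) = 8/23, P(r = 2 | data) = 9/23, P(r = 3 | data) = 6/23.
So P(yellow next | data) = Σ P(yellow next | H) P(H | data) = (4/5)(8/23) + (3/5)(9/23) + (2/5)(6/23) = 71/115.

0.6174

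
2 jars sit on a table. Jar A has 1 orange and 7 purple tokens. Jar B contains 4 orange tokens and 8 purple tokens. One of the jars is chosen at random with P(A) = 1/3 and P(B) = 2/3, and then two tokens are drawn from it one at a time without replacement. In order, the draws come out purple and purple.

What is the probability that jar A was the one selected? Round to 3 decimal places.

0.469

For each hypothesis, P(data | H) works out to: P(data | jar A) = (7/8)(6/7) = 3/4; P(data | jar B) = (8/12)(7/11) = 14/33.
The prior-weighted likelihoods are 1/3 · 3/4 = 1/4, 2/3 · 14/33 = 28/99; these sum to 211/396.
Therefore the posterior P(jar A | data) = (1/4) / (211/396) = 99/211.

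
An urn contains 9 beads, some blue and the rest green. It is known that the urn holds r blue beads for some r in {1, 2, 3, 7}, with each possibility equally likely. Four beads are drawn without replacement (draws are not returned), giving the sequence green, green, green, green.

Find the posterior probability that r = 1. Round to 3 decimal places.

For each hypothesis, P(data | H) works out to: P(data | r = 1) = (8/9)(7/8)(6/7)(5/6) = 5/9; P(data | r = 2) = (7/9)(6/8)(5/7)(4/6) = 5/18; P(data | r = 3) = (6/9)(5/8)(4/7)(3/6) = 5/42; P(data | r = 7) = (2/9)(1/8)(0/7) = 0.
Multiplying each by its prior: 1/4 · 5/9 = 5/36, 1/4 · 5/18 = 5/72, 1/4 · 5/42 = 5/168, 1/4 · 0 = 0; summing to 5/21.
Therefore the posterior P(r = 1 | data) = (5/36) / (5/21) = 7/12.

0.583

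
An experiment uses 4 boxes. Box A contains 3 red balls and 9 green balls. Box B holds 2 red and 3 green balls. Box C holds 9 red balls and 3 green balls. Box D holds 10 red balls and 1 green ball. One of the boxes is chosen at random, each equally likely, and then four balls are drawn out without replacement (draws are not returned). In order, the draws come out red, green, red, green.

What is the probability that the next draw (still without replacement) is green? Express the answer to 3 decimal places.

The likelihood of the observed sequence under each hypothesis: P(data | box A) = (3/12)(9/11)(2/10)(8/9) = 2/55; P(data | box B) = (2/5)(3/4)(1/3)(2/2) = 1/10; P(data | box C) = (9/12)(3/11)(8/10)(2/9) = 2/55; P(data | box D) = (10/11)(1/10)(9/9)(0/8) = 0.
The prior-weighted likelihoods are 1/4 · 2/55 = 1/110, 1/4 · 1/10 = 1/40, 1/4 · 2/55 = 1/110, 1/4 · 0 = 0; with total 19/440.
Dividing through by the total gives posterior P(box A | data) = 4/19, P(box B | data) = 11/19, P(box C | data) = 4/19, P(box D | data) = 0.
The predictive probability is P(green next | data) = (7/8)(4/19) + (1)(11/19) + (1/8)(4/19) = 15/19.

0.789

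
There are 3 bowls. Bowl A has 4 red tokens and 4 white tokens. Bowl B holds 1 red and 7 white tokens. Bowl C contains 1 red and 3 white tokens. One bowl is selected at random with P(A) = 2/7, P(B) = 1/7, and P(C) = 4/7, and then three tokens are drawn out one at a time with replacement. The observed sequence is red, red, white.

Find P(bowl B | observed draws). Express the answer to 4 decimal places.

The likelihood of the observed sequence under each hypothesis: P(data | bowl A) = (4/8)(4/8)(4/8) = 1/8; P(data | bowl B) = (1/8)(1/8)(7/8) = 7/512; P(data | bowl C) = (1/4)(1/4)(3/4) = 3/64.
Multiplying each by its prior: 2/7 · 1/8 = 1/28, 1/7 · 7/512 = 1/512, 4/7 · 3/64 = 3/112; summing to 33/512.
By Bayes' rule, P(bowl B | data) = (1/512) / (33/512) = 1/33.

0.0303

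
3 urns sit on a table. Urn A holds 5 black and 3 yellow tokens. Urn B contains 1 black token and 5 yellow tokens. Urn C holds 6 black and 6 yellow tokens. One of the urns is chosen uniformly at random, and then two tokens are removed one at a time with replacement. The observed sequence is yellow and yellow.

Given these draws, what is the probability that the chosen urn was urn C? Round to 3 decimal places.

For each hypothesis, P(data | H) works out to: P(data | urn A) = (3/8)(3/8) = 0.14062; P(data | urn B) = (5/6)(5/6) = 0.69444; P(data | urn C) = (6/12)(6/12) = 0.25.
The prior-weighted likelihoods are 1/3 · 0.14062 = 0.046875, 1/3 · 0.69444 = 0.23148, 1/3 · 0.25 = 0.083333; summing to 0.36169.
Therefore the posterior P(urn C | data) = (0.083333) / (0.36169) = 0.2304.

0.230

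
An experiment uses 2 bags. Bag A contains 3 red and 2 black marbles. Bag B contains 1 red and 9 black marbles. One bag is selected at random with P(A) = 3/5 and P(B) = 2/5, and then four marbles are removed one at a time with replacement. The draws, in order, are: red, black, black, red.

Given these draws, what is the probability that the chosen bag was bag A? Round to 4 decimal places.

0.9143

Under each hypothesis, the probability of the observed sequence is: P(data | bag A) = (3/5)(2/5)(2/5)(3/5) = 0.0576; P(data | bag B) = (1/10)(9/10)(9/10)(1/10) = 0.0081.
Weighting by the prior gives 3/5 · 0.0576 = 0.03456, 2/5 · 0.0081 = 0.00324; with total 0.0378.
So P(bag A | data) = (0.03456) / (0.0378) = 0.91429.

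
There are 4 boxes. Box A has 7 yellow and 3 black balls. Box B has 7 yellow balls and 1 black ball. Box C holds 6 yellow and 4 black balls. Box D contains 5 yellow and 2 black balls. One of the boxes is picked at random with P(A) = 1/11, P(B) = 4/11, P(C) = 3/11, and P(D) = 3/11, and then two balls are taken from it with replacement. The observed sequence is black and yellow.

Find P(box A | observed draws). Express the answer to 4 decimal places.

The likelihood of the observed sequence under each hypothesis: P(data | box A) = (3/10)(7/10) = 0.21; P(data | box B) = (1/8)(7/8) = 0.10938; P(data | box C) = (4/10)(6/10) = 0.24; P(data | box D) = (2/7)(5/7) = 0.20408.
Weighting by the prior gives 1/11 · 0.21 = 0.019091, 4/11 · 0.10938 = 0.039773, 3/11 · 0.24 = 0.065455, 3/11 · 0.20408 = 0.055659; these sum to 0.17998.
Therefore the posterior P(box A | data) = (0.019091) / (0.17998) = 0.10607.

0.1061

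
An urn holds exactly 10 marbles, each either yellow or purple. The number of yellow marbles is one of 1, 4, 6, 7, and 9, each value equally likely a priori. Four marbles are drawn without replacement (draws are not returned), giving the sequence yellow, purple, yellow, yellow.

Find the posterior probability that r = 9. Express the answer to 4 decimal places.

0.2867

Compute the likelihood of the observed sequence for each case: P(data | r = 1) = (1/10)(9/9)(0/8) = 0; P(data | r = 4) = (4/10)(6/9)(3/8)(2/7) = 0.028571; P(data | r = 6) = (6/10)(4/9)(5/8)(4/7) = 0.095238; P(data | r = 7) = (7/10)(3/9)(6/8)(5/7) = 0.125; P(data | r = 9) = (9/10)(1/9)(8/8)(7/7) = 0.1.
Multiplying each by its prior: 1/5 · 0 = 0, 1/5 · 0.028571 = 0.0057143, 1/5 · 0.095238 = 0.019048, 1/5 · 0.125 = 0.025, 1/5 · 0.1 = 0.02; with total 0.069762.
Hence P(r = 9 | data) = (0.02) / (0.069762) = 0.28669.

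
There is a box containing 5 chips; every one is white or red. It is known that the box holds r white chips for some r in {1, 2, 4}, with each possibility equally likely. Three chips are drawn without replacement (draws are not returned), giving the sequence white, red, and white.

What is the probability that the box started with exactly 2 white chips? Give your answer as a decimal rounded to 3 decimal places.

0.333

Under each hypothesis, the probability of the observed sequence is: P(data | r = 1) = (1/5)(4/4)(0/3) = 0; P(data | r = 2) = (2/5)(3/4)(1/3) = 1/10; P(data | r = 4) = (4/5)(1/4)(3/3) = 1/5.
Weighting by the prior gives 1/3 · 0 = 0, 1/3 · 1/10 = 1/30, 1/3 · 1/5 = 1/15; summing to 1/10.
Hence P(r = 2 | data) = (1/30) / (1/10) = 1/3.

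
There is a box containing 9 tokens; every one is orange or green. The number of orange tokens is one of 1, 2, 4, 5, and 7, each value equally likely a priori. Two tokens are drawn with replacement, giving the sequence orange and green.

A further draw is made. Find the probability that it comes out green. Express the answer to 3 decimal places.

The likelihood of the observed sequence under each hypothesis: P(data | r = 1) = (1/9)(8/9) = 8/81; P(data | r = 2) = (2/9)(7/9) = 14/81; P(data | r = 4) = (4/9)(5/9) = 20/81; P(data | r = 5) = (5/9)(4/9) = 20/81; P(data | r = 7) = (7/9)(2/9) = 14/81.
Multiplying each by its prior: 1/5 · 8/81 = 8/405, 1/5 · 14/81 = 14/405, 1/5 · 20/81 = 4/81, 1/5 · 20/81 = 4/81, 1/5 · 14/81 = 14/405; these sum to 76/405.
Normalising, the posterior is P(r = 1 | data) = 2/19, P(r = 2 | data) = 7/38, P(r = 4 | data) = 5/19, P(r = 5 | data) = 5/19, P(r = 7 | data) = 7/38.
The predictive probability is P(green next | data) = (8/9)(2/19) + (7/9)(7/38) + (5/9)(5/19) + (4/9)(5/19) + (2/9)(7/38) = 185/342.

0.541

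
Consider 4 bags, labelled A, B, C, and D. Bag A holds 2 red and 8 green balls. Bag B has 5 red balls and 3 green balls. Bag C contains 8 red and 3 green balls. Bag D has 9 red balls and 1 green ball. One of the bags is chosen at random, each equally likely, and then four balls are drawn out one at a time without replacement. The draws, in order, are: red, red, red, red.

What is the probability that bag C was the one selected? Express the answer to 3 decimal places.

Under each hypothesis, the probability of the observed sequence is: P(data | bag A) = (2/10)(1/9)(0/8) = 0; P(data | bag B) = (5/8)(4/7)(3/6)(2/5) = 0.071429; P(data | bag C) = (8/11)(7/10)(6/9)(5/8) = 0.21212; P(data | bag D) = (9/10)(8/9)(7/8)(6/7) = 0.6.
The prior-weighted likelihoods are 1/4 · 0 = 0, 1/4 · 0.071429 = 0.017857, 1/4 · 0.21212 = 0.05303, 1/4 · 0.6 = 0.15; with total 0.22089.
By Bayes' rule, P(bag C | data) = (0.05303) / (0.22089) = 0.24008.

0.240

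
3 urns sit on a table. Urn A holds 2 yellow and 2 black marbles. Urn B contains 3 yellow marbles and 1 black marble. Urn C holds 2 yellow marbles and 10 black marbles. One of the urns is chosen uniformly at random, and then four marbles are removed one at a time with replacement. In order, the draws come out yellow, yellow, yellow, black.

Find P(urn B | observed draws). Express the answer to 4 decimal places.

Compute the likelihood of the observed sequence for each case: P(data | urn A) = (2/4)(2/4)(2/4)(2/4) = 0.0625; P(data | urn B) = (3/4)(3/4)(3/4)(1/4) = 0.10547; P(data | urn C) = (2/12)(2/12)(2/12)(10/12) = 0.003858.
The prior-weighted likelihoods are 1/3 · 0.0625 = 0.020833, 1/3 · 0.10547 = 0.035156, 1/3 · 0.003858 = 0.001286; with total 0.057276.
By Bayes' rule, P(urn B | data) = (0.035156) / (0.057276) = 0.61381.

0.6138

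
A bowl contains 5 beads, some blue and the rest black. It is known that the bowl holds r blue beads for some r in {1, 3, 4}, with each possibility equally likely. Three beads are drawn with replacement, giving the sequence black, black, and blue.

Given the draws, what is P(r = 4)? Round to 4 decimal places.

Compute the likelihood of the observed sequence for each case: P(data | r = 1) = (4/5)(4/5)(1/5) = 16/125; P(data | r = 3) = (2/5)(2/5)(3/5) = 12/125; P(data | r = 4) = (1/5)(1/5)(4/5) = 4/125.
The prior-weighted likelihoods are 1/3 · 16/125 = 16/375, 1/3 · 12/125 = 4/125, 1/3 · 4/125 = 4/375; with total 32/375.
Hence P(r = 4 | data) = (4/375) / (32/375) = 1/8.

0.1250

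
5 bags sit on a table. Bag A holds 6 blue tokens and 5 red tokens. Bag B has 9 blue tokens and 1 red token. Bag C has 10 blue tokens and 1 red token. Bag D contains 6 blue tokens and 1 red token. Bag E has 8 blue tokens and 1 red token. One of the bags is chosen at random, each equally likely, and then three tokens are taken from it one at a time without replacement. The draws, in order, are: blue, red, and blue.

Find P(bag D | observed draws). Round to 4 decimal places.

Compute the likelihood of the observed sequence for each case: P(data | bag A) = (6/11)(5/10)(5/9) = 0.15152; P(data | bag B) = (9/10)(1/9)(8/8) = 0.1; P(data | bag C) = (10/11)(1/10)(9/9) = 0.090909; P(data | bag D) = (6/7)(1/6)(5/5) = 0.14286; P(data | bag E) = (8/9)(1/8)(7/7) = 0.11111.
The prior-weighted likelihoods are 1/5 · 0.15152 = 0.030303, 1/5 · 0.1 = 0.02, 1/5 · 0.090909 = 0.018182, 1/5 · 0.14286 = 0.028571, 1/5 · 0.11111 = 0.022222; these sum to 0.11928.
By Bayes' rule, P(bag D | data) = (0.028571) / (0.11928) = 0.23954.

0.2395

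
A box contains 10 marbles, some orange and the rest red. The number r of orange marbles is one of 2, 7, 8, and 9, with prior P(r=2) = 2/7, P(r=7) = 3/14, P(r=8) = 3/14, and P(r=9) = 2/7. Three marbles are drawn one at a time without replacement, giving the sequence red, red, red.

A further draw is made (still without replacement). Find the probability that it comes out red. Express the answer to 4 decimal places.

0.7048

Compute the likelihood of the observed sequence for each case: P(data | r = 2) = (8/10)(7/9)(6/8) = 0.46667; P(data | r = 7) = (3/10)(2/9)(1/8) = 0.0083333; P(data | r = 8) = (2/10)(1/9)(0/8) = 0; P(data | r = 9) = (1/10)(0/9) = 0.
Weighting by the prior gives 2/7 · 0.46667 = 0.13333, 3/14 · 0.0083333 = 0.0017857, 3/14 · 0 = 0, 2/7 · 0 = 0; these sum to 0.13512.
The posterior is then P(r = 2 | data) = 0.98678, P(r = 7 | data) = 0.013216, P(r = 8 | data) = 0, P(r = 9 | data) = 0.
Averaging over the posterior, P(red next | data) = (5/7)(0.98678) + (0)(0.013216) = 0.70485.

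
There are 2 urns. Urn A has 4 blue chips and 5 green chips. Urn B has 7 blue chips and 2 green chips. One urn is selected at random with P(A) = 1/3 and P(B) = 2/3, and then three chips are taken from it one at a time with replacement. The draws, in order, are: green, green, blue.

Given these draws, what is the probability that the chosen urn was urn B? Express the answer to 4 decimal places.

Compute the likelihood of the observed sequence for each case: P(data | urn A) = (5/9)(5/9)(4/9) = 0.13717; P(data | urn B) = (2/9)(2/9)(7/9) = 0.038409.
The prior-weighted likelihoods are 1/3 · 0.13717 = 0.045725, 2/3 · 0.038409 = 0.025606; with total 0.071331.
Hence P(urn B | data) = (0.025606) / (0.071331) = 0.35897.

0.3590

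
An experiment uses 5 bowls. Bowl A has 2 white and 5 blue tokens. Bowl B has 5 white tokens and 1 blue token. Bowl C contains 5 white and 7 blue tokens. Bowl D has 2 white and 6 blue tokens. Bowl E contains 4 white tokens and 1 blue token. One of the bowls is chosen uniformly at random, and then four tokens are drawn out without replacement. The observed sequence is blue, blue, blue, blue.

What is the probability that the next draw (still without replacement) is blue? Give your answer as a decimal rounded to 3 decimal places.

0.424

For each hypothesis, P(data | H) works out to: P(data | bowl A) = (5/7)(4/6)(3/5)(2/4) = 0.14286; P(data | bowl B) = (1/6)(0/5) = 0; P(data | bowl C) = (7/12)(6/11)(5/10)(4/9) = 0.070707; P(data | bowl D) = (6/8)(5/7)(4/6)(3/5) = 0.21429; P(data | bowl E) = (1/5)(0/4) = 0.
Multiplying each by its prior: 1/5 · 0.14286 = 0.028571, 1/5 · 0 = 0, 1/5 · 0.070707 = 0.014141, 1/5 · 0.21429 = 0.042857, 1/5 · 0 = 0; summing to 0.08557.
Dividing through by the total gives posterior P(bowl A | data) = 0.3339, P(bowl B | data) = 0, P(bowl C | data) = 0.16526, P(bowl D | data) = 0.50084, P(bowl E | data) = 0.
The predictive probability is P(blue next | data) = (1/3)(0.3339) + (3/8)(0.16526) + (1/2)(0.50084) = 0.42369.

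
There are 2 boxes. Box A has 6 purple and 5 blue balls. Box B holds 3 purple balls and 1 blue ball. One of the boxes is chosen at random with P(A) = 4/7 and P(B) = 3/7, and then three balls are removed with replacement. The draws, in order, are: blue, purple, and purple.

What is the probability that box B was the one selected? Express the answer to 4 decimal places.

0.4382

Compute the likelihood of the observed sequence for each case: P(data | box A) = (5/11)(6/11)(6/11) = 0.13524; P(data | box B) = (1/4)(3/4)(3/4) = 0.14062.
The prior-weighted likelihoods are 4/7 · 0.13524 = 0.077278, 3/7 · 0.14062 = 0.060268; with total 0.13755.
Hence P(box B | data) = (0.060268) / (0.13755) = 0.43817.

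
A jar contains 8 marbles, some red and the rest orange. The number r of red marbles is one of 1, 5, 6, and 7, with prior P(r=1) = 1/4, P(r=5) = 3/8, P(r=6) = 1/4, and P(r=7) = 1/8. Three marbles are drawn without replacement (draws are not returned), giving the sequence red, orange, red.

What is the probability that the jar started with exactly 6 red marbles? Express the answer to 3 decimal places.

0.351

Compute the likelihood of the observed sequence for each case: P(data | r = 1) = (1/8)(7/7)(0/6) = 0; P(data | r = 5) = (5/8)(3/7)(4/6) = 5/28; P(data | r = 6) = (6/8)(2/7)(5/6) = 5/28; P(data | r = 7) = (7/8)(1/7)(6/6) = 1/8.
The prior-weighted likelihoods are 1/4 · 0 = 0, 3/8 · 5/28 = 15/224, 1/4 · 5/28 = 5/112, 1/8 · 1/8 = 1/64; these sum to 57/448.
By Bayes' rule, P(r = 6 | data) = (5/112) / (57/448) = 20/57.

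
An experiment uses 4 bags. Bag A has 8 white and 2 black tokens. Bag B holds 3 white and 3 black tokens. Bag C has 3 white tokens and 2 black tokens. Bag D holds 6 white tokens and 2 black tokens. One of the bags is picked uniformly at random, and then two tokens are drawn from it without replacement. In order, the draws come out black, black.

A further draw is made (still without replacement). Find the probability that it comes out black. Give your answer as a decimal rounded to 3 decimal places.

0.140

Compute the likelihood of the observed sequence for each case: P(data | bag A) = (2/10)(1/9) = 0.022222; P(data | bag B) = (3/6)(2/5) = 0.2; P(data | bag C) = (2/5)(1/4) = 0.1; P(data | bag D) = (2/8)(1/7) = 0.035714.
The prior-weighted likelihoods are 1/4 · 0.022222 = 0.0055556, 1/4 · 0.2 = 0.05, 1/4 · 0.1 = 0.025, 1/4 · 0.035714 = 0.0089286; with total 0.089484.
Normalising, the posterior is P(bag A | data) = 0.062084, P(bag B | data) = 0.55876, P(bag C | data) = 0.27938, P(bag D | data) = 0.099778.
Averaging over the posterior, P(black next | data) = (0)(0.062084) + (1/4)(0.55876) + (0)(0.27938) + (0)(0.099778) = 0.13969.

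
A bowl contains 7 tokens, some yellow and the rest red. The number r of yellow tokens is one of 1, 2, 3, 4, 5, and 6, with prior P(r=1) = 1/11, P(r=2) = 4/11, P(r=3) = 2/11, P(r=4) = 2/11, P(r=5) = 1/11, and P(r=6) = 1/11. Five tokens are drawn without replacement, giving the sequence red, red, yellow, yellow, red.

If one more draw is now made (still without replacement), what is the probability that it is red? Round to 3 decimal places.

0.684

Compute the likelihood of the observed sequence for each case: P(data | r = 1) = (6/7)(5/6)(1/5)(0/4) = 0; P(data | r = 2) = (5/7)(4/6)(2/5)(1/4)(3/3) = 0.047619; P(data | r = 3) = (4/7)(3/6)(3/5)(2/4)(2/3) = 0.057143; P(data | r = 4) = (3/7)(2/6)(4/5)(3/4)(1/3) = 0.028571; P(data | r = 5) = (2/7)(1/6)(5/5)(4/4)(0/3) = 0; P(data | r = 6) = (1/7)(0/6) = 0.
The prior-weighted likelihoods are 1/11 · 0 = 0, 4/11 · 0.047619 = 0.017316, 2/11 · 0.057143 = 0.01039, 2/11 · 0.028571 = 0.0051948, 1/11 · 0 = 0, 1/11 · 0 = 0; summing to 0.0329.
Normalising, the posterior is P(r = 1 | data) = 0, P(r = 2 | data) = 0.52632, P(r = 3 | data) = 0.31579, P(r = 4 | data) = 0.15789, P(r = 5 | data) = 0, P(r = 6 | data) = 0.
Averaging over the posterior, P(red next | data) = (1)(0.52632) + (1/2)(0.31579) + (0)(0.15789) = 0.68421.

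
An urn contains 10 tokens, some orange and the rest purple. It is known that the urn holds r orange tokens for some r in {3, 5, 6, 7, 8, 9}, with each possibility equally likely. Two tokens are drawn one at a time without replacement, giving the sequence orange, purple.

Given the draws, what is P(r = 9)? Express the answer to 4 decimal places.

Compute the likelihood of the observed sequence for each case: P(data | r = 3) = (3/10)(7/9) = 7/30; P(data | r = 5) = (5/10)(5/9) = 5/18; P(data | r = 6) = (6/10)(4/9) = 4/15; P(data | r = 7) = (7/10)(3/9) = 7/30; P(data | r = 8) = (8/10)(2/9) = 8/45; P(data | r = 9) = (9/10)(1/9) = 1/10.
Weighting by the prior gives 1/6 · 7/30 = 7/180, 1/6 · 5/18 = 5/108, 1/6 · 4/15 = 2/45, 1/6 · 7/30 = 7/180, 1/6 · 8/45 = 4/135, 1/6 · 1/10 = 1/60; summing to 29/135.
So P(r = 9 | data) = (1/60) / (29/135) = 9/116.

0.0776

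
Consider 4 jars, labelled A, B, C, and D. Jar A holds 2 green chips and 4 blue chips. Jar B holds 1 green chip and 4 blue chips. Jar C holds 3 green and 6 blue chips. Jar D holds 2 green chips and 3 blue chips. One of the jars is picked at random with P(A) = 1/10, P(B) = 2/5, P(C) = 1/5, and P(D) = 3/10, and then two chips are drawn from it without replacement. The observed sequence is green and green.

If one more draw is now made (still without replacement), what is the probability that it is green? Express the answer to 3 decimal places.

0.045

Compute the likelihood of the observed sequence for each case: P(data | jar A) = (2/6)(1/5) = 1/15; P(data | jar B) = (1/5)(0/4) = 0; P(data | jar C) = (3/9)(2/8) = 1/12; P(data | jar D) = (2/5)(1/4) = 1/10.
Multiplying each by its prior: 1/10 · 1/15 = 1/150, 2/5 · 0 = 0, 1/5 · 1/12 = 1/60, 3/10 · 1/10 = 3/100; these sum to 4/75.
Normalising, the posterior is P(jar A | data) = 1/8, P(jar B | data) = 0, P(jar C | data) = 5/16, P(jar D | data) = 9/16.
Averaging over the posterior, P(green next | data) = (0)(1/8) + (1/7)(5/16) + (0)(9/16) = 5/112.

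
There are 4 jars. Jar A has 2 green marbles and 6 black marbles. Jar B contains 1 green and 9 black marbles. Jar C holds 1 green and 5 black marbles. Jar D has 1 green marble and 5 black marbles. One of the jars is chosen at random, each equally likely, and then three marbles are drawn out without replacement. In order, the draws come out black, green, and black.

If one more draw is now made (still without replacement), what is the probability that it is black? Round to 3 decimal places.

0.942

The likelihood of the observed sequence under each hypothesis: P(data | jar A) = (6/8)(2/7)(5/6) = 0.17857; P(data | jar B) = (9/10)(1/9)(8/8) = 0.1; P(data | jar C) = (5/6)(1/5)(4/4) = 0.16667; P(data | jar D) = (5/6)(1/5)(4/4) = 0.16667.
The prior-weighted likelihoods are 1/4 · 0.17857 = 0.044643, 1/4 · 0.1 = 0.025, 1/4 · 0.16667 = 0.041667, 1/4 · 0.16667 = 0.041667; with total 0.15298.
Dividing through by the total gives posterior P(jar A | data) = 0.29183, P(jar B | data) = 0.16342, P(jar C | data) = 0.27237, P(jar D | data) = 0.27237.
The predictive probability is P(black next | data) = (4/5)(0.29183) + (1)(0.16342) + (1)(0.27237) + (1)(0.27237) = 0.94163.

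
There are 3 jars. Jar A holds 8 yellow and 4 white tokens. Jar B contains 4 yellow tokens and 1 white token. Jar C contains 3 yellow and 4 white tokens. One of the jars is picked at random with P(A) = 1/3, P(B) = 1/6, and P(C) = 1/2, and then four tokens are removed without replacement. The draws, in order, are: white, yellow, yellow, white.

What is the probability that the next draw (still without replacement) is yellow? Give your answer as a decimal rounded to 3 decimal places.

Under each hypothesis, the probability of the observed sequence is: P(data | jar A) = (4/12)(8/11)(7/10)(3/9) = 0.056566; P(data | jar B) = (1/5)(4/4)(3/3)(0/2) = 0; P(data | jar C) = (4/7)(3/6)(2/5)(3/4) = 0.085714.
Multiplying each by its prior: 1/3 · 0.056566 = 0.018855, 1/6 · 0 = 0, 1/2 · 0.085714 = 0.042857; summing to 0.061712.
The posterior is then P(jar A | data) = 0.30553, P(jar B | data) = 0, P(jar C | data) = 0.69447.
So P(yellow next | data) = Σ P(yellow next | H) P(H | data) = (3/4)(0.30553) + (1/3)(0.69447) = 0.46064.

0.461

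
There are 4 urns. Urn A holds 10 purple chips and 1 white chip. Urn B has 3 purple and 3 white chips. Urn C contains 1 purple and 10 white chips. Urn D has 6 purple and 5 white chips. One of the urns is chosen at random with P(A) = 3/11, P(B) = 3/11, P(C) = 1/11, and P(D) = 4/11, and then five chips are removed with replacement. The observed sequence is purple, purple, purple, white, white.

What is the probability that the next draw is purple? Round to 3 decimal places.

0.554

Compute the likelihood of the observed sequence for each case: P(data | urn A) = (10/11)(10/11)(10/11)(1/11)(1/11) = 0.0062092; P(data | urn B) = (3/6)(3/6)(3/6)(3/6)(3/6) = 0.03125; P(data | urn C) = (1/11)(1/11)(1/11)(10/11)(10/11) = 0.00062092; P(data | urn D) = (6/11)(6/11)(6/11)(5/11)(5/11) = 0.03353.
Weighting by the prior gives 3/11 · 0.0062092 = 0.0016934, 3/11 · 0.03125 = 0.0085227, 1/11 · 0.00062092 = 5.6447e-05, 4/11 · 0.03353 = 0.012193; summing to 0.022465.
Normalising, the posterior is P(urn A | data) = 0.07538, P(urn B | data) = 0.37937, P(urn C | data) = 0.0025127, P(urn D | data) = 0.54273.
The predictive probability is P(purple next | data) = (10/11)(0.07538) + (1/2)(0.37937) + (1/11)(0.0025127) + (6/11)(0.54273) = 0.55448.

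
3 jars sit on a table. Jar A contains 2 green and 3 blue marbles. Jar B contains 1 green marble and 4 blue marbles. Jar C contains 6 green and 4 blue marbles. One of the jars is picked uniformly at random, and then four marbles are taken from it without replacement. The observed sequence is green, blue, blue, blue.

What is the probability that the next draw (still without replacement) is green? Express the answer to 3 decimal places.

0.377

For each hypothesis, P(data | H) works out to: P(data | jar A) = (2/5)(3/4)(2/3)(1/2) = 1/10; P(data | jar B) = (1/5)(4/4)(3/3)(2/2) = 1/5; P(data | jar C) = (6/10)(4/9)(3/8)(2/7) = 1/35.
Weighting by the prior gives 1/3 · 1/10 = 1/30, 1/3 · 1/5 = 1/15, 1/3 · 1/35 = 1/105; summing to 23/210.
Dividing through by the total gives posterior P(jar A | data) = 7/23, P(jar B | data) = 14/23, P(jar C | data) = 2/23.
Averaging over the posterior, P(green next | data) = (1)(7/23) + (0)(14/23) + (5/6)(2/23) = 26/69.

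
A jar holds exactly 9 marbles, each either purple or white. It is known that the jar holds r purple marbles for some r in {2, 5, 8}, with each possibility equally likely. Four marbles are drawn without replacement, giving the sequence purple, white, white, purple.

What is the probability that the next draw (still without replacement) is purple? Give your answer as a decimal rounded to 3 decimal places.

Compute the likelihood of the observed sequence for each case: P(data | r = 2) = (2/9)(7/8)(6/7)(1/6) = 1/36; P(data | r = 5) = (5/9)(4/8)(3/7)(4/6) = 5/63; P(data | r = 8) = (8/9)(1/8)(0/7) = 0.
Multiplying each by its prior: 1/3 · 1/36 = 1/108, 1/3 · 5/63 = 5/189, 1/3 · 0 = 0; with total 1/28.
Dividing through by the total gives posterior P(r = 2 | data) = 7/27, P(r = 5 | data) = 20/27, P(r = 8 | data) = 0.
The predictive probability is P(purple next | data) = (0)(7/27) + (3/5)(20/27) = 4/9.

0.444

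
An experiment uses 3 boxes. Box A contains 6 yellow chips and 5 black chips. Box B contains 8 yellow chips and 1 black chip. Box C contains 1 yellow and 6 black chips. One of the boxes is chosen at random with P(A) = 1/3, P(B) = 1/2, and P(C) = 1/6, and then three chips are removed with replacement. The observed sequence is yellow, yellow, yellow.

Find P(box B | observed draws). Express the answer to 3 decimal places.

0.865

Under each hypothesis, the probability of the observed sequence is: P(data | box A) = (6/11)(6/11)(6/11) = 0.16228; P(data | box B) = (8/9)(8/9)(8/9) = 0.70233; P(data | box C) = (1/7)(1/7)(1/7) = 0.0029155.
The prior-weighted likelihoods are 1/3 · 0.16228 = 0.054095, 1/2 · 0.70233 = 0.35117, 1/6 · 0.0029155 = 0.00048591; with total 0.40575.
Hence P(box B | data) = (0.35117) / (0.40575) = 0.86548.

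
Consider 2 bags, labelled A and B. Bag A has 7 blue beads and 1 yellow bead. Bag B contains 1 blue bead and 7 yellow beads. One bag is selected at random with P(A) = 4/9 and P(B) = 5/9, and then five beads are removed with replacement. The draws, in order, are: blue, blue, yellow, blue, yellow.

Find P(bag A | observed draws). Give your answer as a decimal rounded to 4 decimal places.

Under each hypothesis, the probability of the observed sequence is: P(data | bag A) = (7/8)(7/8)(1/8)(7/8)(1/8) = 0.010468; P(data | bag B) = (1/8)(1/8)(7/8)(1/8)(7/8) = 0.0014954.
Multiplying each by its prior: 4/9 · 0.010468 = 0.0046522, 5/9 · 0.0014954 = 0.00083076; summing to 0.005483.
By Bayes' rule, P(bag A | data) = (0.0046522) / (0.005483) = 0.84848.

0.8485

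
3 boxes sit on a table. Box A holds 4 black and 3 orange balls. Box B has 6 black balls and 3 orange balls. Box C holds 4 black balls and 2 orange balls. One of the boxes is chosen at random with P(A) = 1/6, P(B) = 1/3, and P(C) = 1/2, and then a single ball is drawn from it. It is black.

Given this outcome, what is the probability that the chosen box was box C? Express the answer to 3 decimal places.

Compute the likelihood of this draw for each case: P(data | box A) = (4/7) = 4/7; P(data | box B) = (6/9) = 2/3; P(data | box C) = (4/6) = 2/3.
Multiplying each by its prior: 1/6 · 4/7 = 2/21, 1/3 · 2/3 = 2/9, 1/2 · 2/3 = 1/3; summing to 41/63.
Therefore the posterior P(box C | data) = (1/3) / (41/63) = 21/41.

0.512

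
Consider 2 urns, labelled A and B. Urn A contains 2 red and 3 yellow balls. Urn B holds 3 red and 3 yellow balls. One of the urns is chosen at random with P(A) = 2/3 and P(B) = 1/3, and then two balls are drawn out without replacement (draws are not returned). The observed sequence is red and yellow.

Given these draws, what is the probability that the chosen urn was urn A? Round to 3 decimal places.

0.667

For each hypothesis, P(data | H) works out to: P(data | urn A) = (2/5)(3/4) = 3/10; P(data | urn B) = (3/6)(3/5) = 3/10.
Weighting by the prior gives 2/3 · 3/10 = 1/5, 1/3 · 3/10 = 1/10; with total 3/10.
So P(urn A | data) = (1/5) / (3/10) = 2/3.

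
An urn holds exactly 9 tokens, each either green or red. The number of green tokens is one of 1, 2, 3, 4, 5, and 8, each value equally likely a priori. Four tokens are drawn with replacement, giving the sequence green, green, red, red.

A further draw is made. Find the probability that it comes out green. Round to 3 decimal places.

Under each hypothesis, the probability of the observed sequence is: P(data | r = 1) = (1/9)(1/9)(8/9)(8/9) = 0.0097546; P(data | r = 2) = (2/9)(2/9)(7/9)(7/9) = 0.029873; P(data | r = 3) = (3/9)(3/9)(6/9)(6/9) = 0.049383; P(data | r = 4) = (4/9)(4/9)(5/9)(5/9) = 0.060966; P(data | r = 5) = (5/9)(5/9)(4/9)(4/9) = 0.060966; P(data | r = 8) = (8/9)(8/9)(1/9)(1/9) = 0.0097546.
Multiplying each by its prior: 1/6 · 0.0097546 = 0.0016258, 1/6 · 0.029873 = 0.0049789, 1/6 · 0.049383 = 0.0082305, 1/6 · 0.060966 = 0.010161, 1/6 · 0.060966 = 0.010161, 1/6 · 0.0097546 = 0.0016258; these sum to 0.036783.
Normalising, the posterior is P(r = 1 | data) = 0.044199, P(r = 2 | data) = 0.13536, P(r = 3 | data) = 0.22376, P(r = 4 | data) = 0.27624, P(r = 5 | data) = 0.27624, P(r = 8 | data) = 0.044199.
Averaging over the posterior, P(green next | data) = (1/9)(0.044199) + (2/9)(0.13536) + (1/3)(0.22376) + (4/9)(0.27624) + (5/9)(0.27624) + (8/9)(0.044199) = 0.42511.

0.425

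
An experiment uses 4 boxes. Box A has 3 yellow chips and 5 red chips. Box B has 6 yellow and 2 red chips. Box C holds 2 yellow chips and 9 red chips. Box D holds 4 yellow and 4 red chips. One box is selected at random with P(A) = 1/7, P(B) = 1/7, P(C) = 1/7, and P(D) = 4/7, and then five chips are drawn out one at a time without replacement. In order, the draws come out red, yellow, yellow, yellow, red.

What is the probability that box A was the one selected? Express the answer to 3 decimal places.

For each hypothesis, P(data | H) works out to: P(data | box A) = (5/8)(3/7)(2/6)(1/5)(4/4) = 1/56; P(data | box B) = (2/8)(6/7)(5/6)(4/5)(1/4) = 1/28; P(data | box C) = (9/11)(2/10)(1/9)(0/8) = 0; P(data | box D) = (4/8)(4/7)(3/6)(2/5)(3/4) = 3/70.
Multiplying each by its prior: 1/7 · 1/56 = 1/392, 1/7 · 1/28 = 1/196, 1/7 · 0 = 0, 4/7 · 3/70 = 6/245; with total 9/280.
Hence P(box A | data) = (1/392) / (9/280) = 5/63.

0.079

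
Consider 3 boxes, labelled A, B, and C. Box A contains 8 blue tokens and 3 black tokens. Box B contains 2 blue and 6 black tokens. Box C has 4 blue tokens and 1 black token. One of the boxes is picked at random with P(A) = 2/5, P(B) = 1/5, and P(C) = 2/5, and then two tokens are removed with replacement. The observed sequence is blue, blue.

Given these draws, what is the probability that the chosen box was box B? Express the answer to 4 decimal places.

The likelihood of the observed sequence under each hypothesis: P(data | box A) = (8/11)(8/11) = 0.52893; P(data | box B) = (2/8)(2/8) = 0.0625; P(data | box C) = (4/5)(4/5) = 0.64.
Multiplying each by its prior: 2/5 · 0.52893 = 0.21157, 1/5 · 0.0625 = 0.0125, 2/5 · 0.64 = 0.256; these sum to 0.48007.
Therefore the posterior P(box B | data) = (0.0125) / (0.48007) = 0.026038.

0.0260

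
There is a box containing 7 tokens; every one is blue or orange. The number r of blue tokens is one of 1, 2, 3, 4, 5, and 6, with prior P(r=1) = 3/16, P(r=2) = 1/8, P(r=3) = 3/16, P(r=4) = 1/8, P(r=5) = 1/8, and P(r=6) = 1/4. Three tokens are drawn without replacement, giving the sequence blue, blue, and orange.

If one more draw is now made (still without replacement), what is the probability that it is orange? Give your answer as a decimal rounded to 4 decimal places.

0.3571

For each hypothesis, P(data | H) works out to: P(data | r = 1) = (1/7)(0/6) = 0; P(data | r = 2) = (2/7)(1/6)(5/5) = 1/21; P(data | r = 3) = (3/7)(2/6)(4/5) = 4/35; P(data | r = 4) = (4/7)(3/6)(3/5) = 6/35; P(data | r = 5) = (5/7)(4/6)(2/5) = 4/21; P(data | r = 6) = (6/7)(5/6)(1/5) = 1/7.
Multiplying each by its prior: 3/16 · 0 = 0, 1/8 · 1/21 = 1/168, 3/16 · 4/35 = 3/140, 1/8 · 6/35 = 3/140, 1/8 · 4/21 = 1/42, 1/4 · 1/7 = 1/28; these sum to 13/120.
Normalising, the posterior is P(r = 1 | data) = 0, P(r = 2 | data) = 5/91, P(r = 3 | data) = 18/91, P(r = 4 | data) = 18/91, P(r = 5 | data) = 20/91, P(r = 6 | data) = 30/91.
Averaging over the posterior, P(orange next | data) = (1)(5/91) + (3/4)(18/91) + (1/2)(18/91) + (1/4)(20/91) + (0)(30/91) = 5/14.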